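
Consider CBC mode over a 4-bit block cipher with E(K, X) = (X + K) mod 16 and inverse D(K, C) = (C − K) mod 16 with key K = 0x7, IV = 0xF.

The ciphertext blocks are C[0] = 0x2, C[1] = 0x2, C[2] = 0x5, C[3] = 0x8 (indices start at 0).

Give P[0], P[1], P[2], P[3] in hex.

P[0] = 0x4, P[1] = 0x9, P[2] = 0xC, P[3] = 0x4

CBC decryption: P_i = D(K, C_i) ⊕ C_{i−1}, with C_{−1} = IV.
P[0]: D(K, 0x2) = 0xB; 0xB ⊕ 0xF = 0x4.
P[1]: D(K, 0x2) = 0xB; 0xB ⊕ 0x2 = 0x9.
P[2]: D(K, 0x5) = 0xE; 0xE ⊕ 0x2 = 0xC.
P[3]: D(K, 0x8) = 0x1; 0x1 ⊕ 0x5 = 0x4.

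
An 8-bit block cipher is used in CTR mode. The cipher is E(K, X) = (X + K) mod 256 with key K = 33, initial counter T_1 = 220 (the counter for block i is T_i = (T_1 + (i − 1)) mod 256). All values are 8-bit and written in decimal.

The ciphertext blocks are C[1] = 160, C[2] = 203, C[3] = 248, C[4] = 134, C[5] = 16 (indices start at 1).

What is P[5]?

CTR decryption: S_i = E(K, T_i) where T_i is the counter for block i; P_i = C_i ⊕ S_i.
P[5]: T = 224, S = E(K, T) = 1; 16 ⊕ 1 = 17.

P[5] = 17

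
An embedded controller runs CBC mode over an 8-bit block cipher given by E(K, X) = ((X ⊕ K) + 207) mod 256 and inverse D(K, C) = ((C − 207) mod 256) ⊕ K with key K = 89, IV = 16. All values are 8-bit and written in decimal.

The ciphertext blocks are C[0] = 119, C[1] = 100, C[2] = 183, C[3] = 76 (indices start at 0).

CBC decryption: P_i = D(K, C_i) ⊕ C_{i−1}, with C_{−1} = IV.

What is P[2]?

P[2]: D(K, 183) = 177; 177 ⊕ 100 = 213.

P[2] = 213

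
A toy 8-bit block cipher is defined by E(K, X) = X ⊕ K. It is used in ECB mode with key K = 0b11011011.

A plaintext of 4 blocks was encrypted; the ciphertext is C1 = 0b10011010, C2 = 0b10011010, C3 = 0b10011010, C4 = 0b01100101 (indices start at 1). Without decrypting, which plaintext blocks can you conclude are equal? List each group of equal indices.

P1 = P2 = P3

ECB encrypts each block independently with the same key, so equal ciphertext blocks imply equal plaintext blocks.
C1 = C2 = C3 = 0b10011010, so P1 = P2 = P3.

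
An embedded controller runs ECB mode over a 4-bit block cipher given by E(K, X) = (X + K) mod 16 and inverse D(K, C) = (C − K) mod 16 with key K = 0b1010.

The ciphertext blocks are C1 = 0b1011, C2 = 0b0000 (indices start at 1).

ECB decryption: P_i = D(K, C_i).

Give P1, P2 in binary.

P1: D(K, 0b1011) = 0b0001.
P2: D(K, 0b0000) = 0b0110.

P1 = 0b0001, P2 = 0b0110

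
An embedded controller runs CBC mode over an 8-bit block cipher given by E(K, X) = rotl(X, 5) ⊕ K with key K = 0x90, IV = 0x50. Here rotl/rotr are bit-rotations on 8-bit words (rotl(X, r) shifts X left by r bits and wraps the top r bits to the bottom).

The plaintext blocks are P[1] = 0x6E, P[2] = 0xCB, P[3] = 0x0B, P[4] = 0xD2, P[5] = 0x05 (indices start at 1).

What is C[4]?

CBC encryption: C_i = E(K, P_i ⊕ C_{i−1}), with C_{0} = IV.
C[1]: P[1] ⊕ 0x50 = 0x3E; E(K, 0x3E) = 0x57.
C[2]: P[2] ⊕ 0x57 = 0x9C; E(K, 0x9C) = 0x03.
C[3]: P[3] ⊕ 0x03 = 0x08; E(K, 0x08) = 0x91.
C[4]: P[4] ⊕ 0x91 = 0x43; E(K, 0x43) = 0xF8.

C[4] = 0xF8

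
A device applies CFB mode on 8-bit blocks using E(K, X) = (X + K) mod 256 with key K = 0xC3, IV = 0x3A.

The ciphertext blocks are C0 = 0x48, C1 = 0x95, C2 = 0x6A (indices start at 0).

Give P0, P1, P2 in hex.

CFB decryption: P_i = C_i ⊕ E(K, C_{i−1}), with C_{−1} = IV.
P0: E(K, 0x3A) = 0xFD; 0x48 ⊕ 0xFD = 0xB5.
P1: E(K, 0x48) = 0x0B; 0x95 ⊕ 0x0B = 0x9E.
P2: E(K, 0x95) = 0x58; 0x6A ⊕ 0x58 = 0x32.

P0 = 0xB5, P1 = 0x9E, P2 = 0x32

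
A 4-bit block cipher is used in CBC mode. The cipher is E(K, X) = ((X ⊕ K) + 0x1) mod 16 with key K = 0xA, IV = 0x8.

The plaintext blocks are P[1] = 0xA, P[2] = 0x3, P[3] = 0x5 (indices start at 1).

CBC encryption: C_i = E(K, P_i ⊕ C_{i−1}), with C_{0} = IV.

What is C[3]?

C[1]: P[1] ⊕ 0x8 = 0x2; E(K, 0x2) = 0x9.
C[2]: P[2] ⊕ 0x9 = 0xA; E(K, 0xA) = 0x1.
C[3]: P[3] ⊕ 0x1 = 0x4; E(K, 0x4) = 0xF.

C[3] = 0xF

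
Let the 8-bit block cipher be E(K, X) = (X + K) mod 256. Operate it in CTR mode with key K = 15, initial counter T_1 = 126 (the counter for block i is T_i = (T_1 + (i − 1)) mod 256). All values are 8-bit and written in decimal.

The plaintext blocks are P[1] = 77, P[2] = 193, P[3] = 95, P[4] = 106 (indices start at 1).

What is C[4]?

CTR encryption: S_i = E(K, T_i) where T_i is the counter for block i; C_i = P_i ⊕ S_i.
C[1]: T = 126, S = E(K, T) = 141; 77 ⊕ 141 = 192.
C[2]: T = 127, S = E(K, T) = 142; 193 ⊕ 142 = 79.
C[3]: T = 128, S = E(K, T) = 143; 95 ⊕ 143 = 208.
C[4]: T = 129, S = E(K, T) = 144; 106 ⊕ 144 = 250.

C[4] = 250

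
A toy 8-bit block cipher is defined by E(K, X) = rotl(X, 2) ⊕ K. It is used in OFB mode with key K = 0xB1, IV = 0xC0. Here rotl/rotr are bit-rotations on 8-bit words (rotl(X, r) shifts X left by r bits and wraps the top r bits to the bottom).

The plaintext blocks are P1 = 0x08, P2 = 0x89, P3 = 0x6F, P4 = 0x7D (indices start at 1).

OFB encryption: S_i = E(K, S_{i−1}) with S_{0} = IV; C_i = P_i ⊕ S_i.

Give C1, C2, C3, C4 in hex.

C1: S = E(K, 0xC0) = 0xB2; 0x08 ⊕ 0xB2 = 0xBA.
C2: S = E(K, 0xB2) = 0x7B; 0x89 ⊕ 0x7B = 0xF2.
C3: S = E(K, 0x7B) = 0x5C; 0x6F ⊕ 0x5C = 0x33.
C4: S = E(K, 0x5C) = 0xC0; 0x7D ⊕ 0xC0 = 0xBD.

C1 = 0xBA, C2 = 0xF2, C3 = 0x33, C4 = 0xBD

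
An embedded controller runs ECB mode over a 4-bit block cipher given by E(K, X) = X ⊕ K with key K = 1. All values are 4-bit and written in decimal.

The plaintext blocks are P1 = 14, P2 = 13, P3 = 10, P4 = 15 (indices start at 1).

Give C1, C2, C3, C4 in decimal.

ECB encryption: C_i = E(K, P_i).
C1: E(K, 14) = 15.
C2: E(K, 13) = 12.
C3: E(K, 10) = 11.
C4: E(K, 15) = 14.

C1 = 15, C2 = 12, C3 = 11, C4 = 14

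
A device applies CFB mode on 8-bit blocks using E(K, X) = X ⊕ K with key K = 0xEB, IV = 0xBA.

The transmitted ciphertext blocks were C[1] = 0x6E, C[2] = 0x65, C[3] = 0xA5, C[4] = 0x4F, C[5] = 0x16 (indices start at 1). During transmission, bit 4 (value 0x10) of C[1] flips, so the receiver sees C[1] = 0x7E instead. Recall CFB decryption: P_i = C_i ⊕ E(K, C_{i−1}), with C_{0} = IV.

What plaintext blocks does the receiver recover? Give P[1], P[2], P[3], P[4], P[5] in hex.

Only C[1] changed, to 0x7E. In CFB, a change in C_i flips the same bit in P_i and garbles P_{i+1}. Decrypting the received ciphertext:
P[1]: E(K, 0xBA) = 0x51; 0x7E ⊕ 0x51 = 0x2F.
P[2]: E(K, 0x7E) = 0x95; 0x65 ⊕ 0x95 = 0xF0.
P[3]: E(K, 0x65) = 0x8E; 0xA5 ⊕ 0x8E = 0x2B.
P[4]: E(K, 0xA5) = 0x4E; 0x4F ⊕ 0x4E = 0x01.
P[5]: E(K, 0x4F) = 0xA4; 0x16 ⊕ 0xA4 = 0xB2.
Blocks that differ from the original plaintext: P[1], P[2].

P[1] = 0x2F, P[2] = 0xF0, P[3] = 0x2B, P[4] = 0x01, P[5] = 0xB2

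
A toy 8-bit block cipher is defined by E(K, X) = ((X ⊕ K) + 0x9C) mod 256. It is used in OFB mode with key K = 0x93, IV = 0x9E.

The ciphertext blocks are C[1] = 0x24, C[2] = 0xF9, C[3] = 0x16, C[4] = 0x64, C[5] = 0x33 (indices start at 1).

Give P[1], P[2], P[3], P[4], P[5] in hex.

P[1] = 0x8D, P[2] = 0x2F, P[3] = 0xF7, P[4] = 0x6A, P[5] = 0x0A

OFB decryption: S_i = E(K, S_{i−1}) with S_{0} = IV; P_i = C_i ⊕ S_i.
P[1]: S = E(K, 0x9E) = 0xA9; 0x24 ⊕ 0xA9 = 0x8D.
P[2]: S = E(K, 0xA9) = 0xD6; 0xF9 ⊕ 0xD6 = 0x2F.
P[3]: S = E(K, 0xD6) = 0xE1; 0x16 ⊕ 0xE1 = 0xF7.
P[4]: S = E(K, 0xE1) = 0x0E; 0x64 ⊕ 0x0E = 0x6A.
P[5]: S = E(K, 0x0E) = 0x39; 0x33 ⊕ 0x39 = 0x0A.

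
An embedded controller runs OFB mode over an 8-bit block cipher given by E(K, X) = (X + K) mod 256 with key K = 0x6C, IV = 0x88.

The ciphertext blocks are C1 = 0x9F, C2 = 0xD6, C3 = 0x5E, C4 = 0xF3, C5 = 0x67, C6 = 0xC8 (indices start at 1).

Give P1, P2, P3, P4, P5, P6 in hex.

OFB decryption: S_i = E(K, S_{i−1}) with S_{0} = IV; P_i = C_i ⊕ S_i.
P1: S = E(K, 0x88) = 0xF4; 0x9F ⊕ 0xF4 = 0x6B.
P2: S = E(K, 0xF4) = 0x60; 0xD6 ⊕ 0x60 = 0xB6.
P3: S = E(K, 0x60) = 0xCC; 0x5E ⊕ 0xCC = 0x92.
P4: S = E(K, 0xCC) = 0x38; 0xF3 ⊕ 0x38 = 0xCB.
P5: S = E(K, 0x38) = 0xA4; 0x67 ⊕ 0xA4 = 0xC3.
P6: S = E(K, 0xA4) = 0x10; 0xC8 ⊕ 0x10 = 0xD8.

P1 = 0x6B, P2 = 0xB6, P3 = 0x92, P4 = 0xCB, P5 = 0xC3, P6 = 0xD8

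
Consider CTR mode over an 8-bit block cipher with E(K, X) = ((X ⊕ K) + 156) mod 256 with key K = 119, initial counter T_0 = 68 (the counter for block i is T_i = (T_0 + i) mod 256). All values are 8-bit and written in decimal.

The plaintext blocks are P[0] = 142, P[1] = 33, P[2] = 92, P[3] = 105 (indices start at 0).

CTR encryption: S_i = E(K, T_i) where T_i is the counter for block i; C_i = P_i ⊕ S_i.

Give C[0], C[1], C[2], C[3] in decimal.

C[0] = 65, C[1] = 239, C[2] = 145, C[3] = 165

C[0]: T = 68, S = E(K, T) = 207; 142 ⊕ 207 = 65.
C[1]: T = 69, S = E(K, T) = 206; 33 ⊕ 206 = 239.
C[2]: T = 70, S = E(K, T) = 205; 92 ⊕ 205 = 145.
C[3]: T = 71, S = E(K, T) = 204; 105 ⊕ 204 = 165.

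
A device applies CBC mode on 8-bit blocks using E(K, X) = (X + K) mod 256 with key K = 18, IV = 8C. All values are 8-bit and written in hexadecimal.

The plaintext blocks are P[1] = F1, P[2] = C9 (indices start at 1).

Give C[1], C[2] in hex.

C[1] = 95, C[2] = 74

CBC encryption: C_i = E(K, P_i ⊕ C_{i−1}), with C_{0} = IV.
C[1]: P[1] ⊕ 8C = 7D; E(K, 7D) = 95.
C[2]: P[2] ⊕ 95 = 5C; E(K, 5C) = 74.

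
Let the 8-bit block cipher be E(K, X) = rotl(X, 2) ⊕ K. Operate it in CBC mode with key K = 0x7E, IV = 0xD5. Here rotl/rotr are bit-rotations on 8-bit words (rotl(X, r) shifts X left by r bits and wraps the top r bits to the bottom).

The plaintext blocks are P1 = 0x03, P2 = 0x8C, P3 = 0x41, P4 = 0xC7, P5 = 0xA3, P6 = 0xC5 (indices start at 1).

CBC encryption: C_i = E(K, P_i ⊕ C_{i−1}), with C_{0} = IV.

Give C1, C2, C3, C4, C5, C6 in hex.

C1 = 0x25, C2 = 0xD8, C3 = 0x18, C4 = 0x01, C5 = 0xF4, C6 = 0xBA

C1: P1 ⊕ 0xD5 = 0xD6; E(K, 0xD6) = 0x25.
C2: P2 ⊕ 0x25 = 0xA9; E(K, 0xA9) = 0xD8.
C3: P3 ⊕ 0xD8 = 0x99; E(K, 0x99) = 0x18.
C4: P4 ⊕ 0x18 = 0xDF; E(K, 0xDF) = 0x01.
C5: P5 ⊕ 0x01 = 0xA2; E(K, 0xA2) = 0xF4.
C6: P6 ⊕ 0xF4 = 0x31; E(K, 0x31) = 0xBA.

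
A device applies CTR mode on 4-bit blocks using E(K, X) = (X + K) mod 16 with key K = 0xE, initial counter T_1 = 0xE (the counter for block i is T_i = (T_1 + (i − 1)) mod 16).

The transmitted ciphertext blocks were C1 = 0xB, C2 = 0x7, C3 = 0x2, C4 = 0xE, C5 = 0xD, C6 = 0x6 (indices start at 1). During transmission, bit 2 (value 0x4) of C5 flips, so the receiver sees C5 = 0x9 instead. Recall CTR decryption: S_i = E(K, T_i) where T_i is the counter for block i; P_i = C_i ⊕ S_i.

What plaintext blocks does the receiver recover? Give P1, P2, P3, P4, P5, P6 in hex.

Only C5 changed, to 0x9. In CTR, a change in C_i flips the same bit in P_i only; the keystream is unaffected. Decrypting the received ciphertext:
P1: T = 0xE, S = E(K, T) = 0xC; 0xB ⊕ 0xC = 0x7.
P2: T = 0xF, S = E(K, T) = 0xD; 0x7 ⊕ 0xD = 0xA.
P3: T = 0x0, S = E(K, T) = 0xE; 0x2 ⊕ 0xE = 0xC.
P4: T = 0x1, S = E(K, T) = 0xF; 0xE ⊕ 0xF = 0x1.
P5: T = 0x2, S = E(K, T) = 0x0; 0x9 ⊕ 0x0 = 0x9.
P6: T = 0x3, S = E(K, T) = 0x1; 0x6 ⊕ 0x1 = 0x7.
Blocks that differ from the original plaintext: P5.

P1 = 0x7, P2 = 0xA, P3 = 0xC, P4 = 0x1, P5 = 0x9, P6 = 0x7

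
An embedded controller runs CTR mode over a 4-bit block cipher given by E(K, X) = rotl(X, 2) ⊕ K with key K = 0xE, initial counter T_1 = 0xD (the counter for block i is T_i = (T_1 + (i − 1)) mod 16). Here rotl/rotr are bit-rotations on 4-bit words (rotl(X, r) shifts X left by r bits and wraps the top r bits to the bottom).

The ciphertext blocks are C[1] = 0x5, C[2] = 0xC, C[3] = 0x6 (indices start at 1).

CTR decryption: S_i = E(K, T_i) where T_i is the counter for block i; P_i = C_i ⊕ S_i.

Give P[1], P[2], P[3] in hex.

P[1]: T = 0xD, S = E(K, T) = 0x9; 0x5 ⊕ 0x9 = 0xC.
P[2]: T = 0xE, S = E(K, T) = 0x5; 0xC ⊕ 0x5 = 0x9.
P[3]: T = 0xF, S = E(K, T) = 0x1; 0x6 ⊕ 0x1 = 0x7.

P[1] = 0xC, P[2] = 0x9, P[3] = 0x7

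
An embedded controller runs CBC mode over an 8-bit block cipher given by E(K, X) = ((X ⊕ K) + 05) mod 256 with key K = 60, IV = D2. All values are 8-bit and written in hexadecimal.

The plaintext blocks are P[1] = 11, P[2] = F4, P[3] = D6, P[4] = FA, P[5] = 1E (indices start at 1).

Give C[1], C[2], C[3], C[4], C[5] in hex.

C[1] = A8, C[2] = 41, C[3] = FC, C[4] = 6B, C[5] = 1A

CBC encryption: C_i = E(K, P_i ⊕ C_{i−1}), with C_{0} = IV.
C[1]: P[1] ⊕ D2 = C3; E(K, C3) = A8.
C[2]: P[2] ⊕ A8 = 5C; E(K, 5C) = 41.
C[3]: P[3] ⊕ 41 = 97; E(K, 97) = FC.
C[4]: P[4] ⊕ FC = 06; E(K, 06) = 6B.
C[5]: P[5] ⊕ 6B = 75; E(K, 75) = 1A.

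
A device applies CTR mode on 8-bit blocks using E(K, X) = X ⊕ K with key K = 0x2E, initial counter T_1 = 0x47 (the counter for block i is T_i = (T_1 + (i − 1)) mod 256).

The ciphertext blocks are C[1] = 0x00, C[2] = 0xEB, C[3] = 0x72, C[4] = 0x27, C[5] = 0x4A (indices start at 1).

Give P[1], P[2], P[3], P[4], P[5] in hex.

CTR decryption: S_i = E(K, T_i) where T_i is the counter for block i; P_i = C_i ⊕ S_i.
P[1]: T = 0x47, S = E(K, T) = 0x69; 0x00 ⊕ 0x69 = 0x69.
P[2]: T = 0x48, S = E(K, T) = 0x66; 0xEB ⊕ 0x66 = 0x8D.
P[3]: T = 0x49, S = E(K, T) = 0x67; 0x72 ⊕ 0x67 = 0x15.
P[4]: T = 0x4A, S = E(K, T) = 0x64; 0x27 ⊕ 0x64 = 0x43.
P[5]: T = 0x4B, S = E(K, T) = 0x65; 0x4A ⊕ 0x65 = 0x2F.

P[1] = 0x69, P[2] = 0x8D, P[3] = 0x15, P[4] = 0x43, P[5] = 0x2F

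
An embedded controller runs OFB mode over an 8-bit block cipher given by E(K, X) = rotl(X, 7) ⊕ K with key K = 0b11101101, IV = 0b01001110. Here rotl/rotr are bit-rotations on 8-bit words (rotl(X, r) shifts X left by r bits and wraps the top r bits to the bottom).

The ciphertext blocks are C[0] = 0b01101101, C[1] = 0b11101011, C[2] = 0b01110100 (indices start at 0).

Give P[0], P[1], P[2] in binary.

P[0] = 0b10100111, P[1] = 0b01100011, P[2] = 0b11011101

OFB decryption: S_i = E(K, S_{i−1}) with S_{−1} = IV; P_i = C_i ⊕ S_i.
P[0]: S = E(K, 0b01001110) = 0b11001010; 0b01101101 ⊕ 0b11001010 = 0b10100111.
P[1]: S = E(K, 0b11001010) = 0b10001000; 0b11101011 ⊕ 0b10001000 = 0b01100011.
P[2]: S = E(K, 0b10001000) = 0b10101001; 0b01110100 ⊕ 0b10101001 = 0b11011101.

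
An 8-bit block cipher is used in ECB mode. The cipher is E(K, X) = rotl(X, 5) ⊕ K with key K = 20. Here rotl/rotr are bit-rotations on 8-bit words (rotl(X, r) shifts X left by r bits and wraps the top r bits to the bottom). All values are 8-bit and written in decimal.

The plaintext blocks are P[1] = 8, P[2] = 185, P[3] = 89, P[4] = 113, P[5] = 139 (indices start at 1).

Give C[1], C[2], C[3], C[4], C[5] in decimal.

ECB encryption: C_i = E(K, P_i).
C[1]: E(K, 8) = 21.
C[2]: E(K, 185) = 35.
C[3]: E(K, 89) = 63.
C[4]: E(K, 113) = 58.
C[5]: E(K, 139) = 101.

C[1] = 21, C[2] = 35, C[3] = 63, C[4] = 58, C[5] = 101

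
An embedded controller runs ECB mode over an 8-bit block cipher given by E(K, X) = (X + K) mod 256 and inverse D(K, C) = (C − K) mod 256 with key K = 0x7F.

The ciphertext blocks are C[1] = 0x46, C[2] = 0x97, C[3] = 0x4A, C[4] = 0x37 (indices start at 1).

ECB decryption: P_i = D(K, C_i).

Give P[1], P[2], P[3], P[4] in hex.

P[1] = 0xC7, P[2] = 0x18, P[3] = 0xCB, P[4] = 0xB8

P[1]: D(K, 0x46) = 0xC7.
P[2]: D(K, 0x97) = 0x18.
P[3]: D(K, 0x4A) = 0xCB.
P[4]: D(K, 0x37) = 0xB8.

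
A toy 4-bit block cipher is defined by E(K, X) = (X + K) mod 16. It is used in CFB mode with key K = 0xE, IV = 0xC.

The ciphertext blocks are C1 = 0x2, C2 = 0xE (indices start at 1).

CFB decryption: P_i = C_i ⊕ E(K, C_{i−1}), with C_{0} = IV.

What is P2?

P2 = 0xE

P2: E(K, 0x2) = 0x0; 0xE ⊕ 0x0 = 0xE.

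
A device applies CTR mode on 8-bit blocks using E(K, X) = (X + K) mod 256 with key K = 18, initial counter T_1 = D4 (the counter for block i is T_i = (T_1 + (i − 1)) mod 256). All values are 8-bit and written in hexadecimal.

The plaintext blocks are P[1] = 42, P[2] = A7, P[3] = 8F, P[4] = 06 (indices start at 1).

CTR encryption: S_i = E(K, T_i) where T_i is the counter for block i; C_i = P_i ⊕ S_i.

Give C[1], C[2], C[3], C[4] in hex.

C[1]: T = D4, S = E(K, T) = EC; 42 ⊕ EC = AE.
C[2]: T = D5, S = E(K, T) = ED; A7 ⊕ ED = 4A.
C[3]: T = D6, S = E(K, T) = EE; 8F ⊕ EE = 61.
C[4]: T = D7, S = E(K, T) = EF; 06 ⊕ EF = E9.

C[1] = AE, C[2] = 4A, C[3] = 61, C[4] = E9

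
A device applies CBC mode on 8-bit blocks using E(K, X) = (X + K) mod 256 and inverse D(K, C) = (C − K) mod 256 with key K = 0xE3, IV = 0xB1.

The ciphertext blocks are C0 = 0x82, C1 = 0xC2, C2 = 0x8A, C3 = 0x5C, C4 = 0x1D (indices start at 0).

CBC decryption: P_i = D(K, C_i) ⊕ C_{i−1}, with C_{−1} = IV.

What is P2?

P2: D(K, 0x8A) = 0xA7; 0xA7 ⊕ 0xC2 = 0x65.

P2 = 0x65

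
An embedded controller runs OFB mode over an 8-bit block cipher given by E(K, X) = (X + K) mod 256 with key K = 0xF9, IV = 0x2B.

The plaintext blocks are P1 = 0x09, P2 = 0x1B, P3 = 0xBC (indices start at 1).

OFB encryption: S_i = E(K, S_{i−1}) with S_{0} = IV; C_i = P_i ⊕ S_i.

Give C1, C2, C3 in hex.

C1 = 0x2D, C2 = 0x06, C3 = 0xAA

C1: S = E(K, 0x2B) = 0x24; 0x09 ⊕ 0x24 = 0x2D.
C2: S = E(K, 0x24) = 0x1D; 0x1B ⊕ 0x1D = 0x06.
C3: S = E(K, 0x1D) = 0x16; 0xBC ⊕ 0x16 = 0xAA.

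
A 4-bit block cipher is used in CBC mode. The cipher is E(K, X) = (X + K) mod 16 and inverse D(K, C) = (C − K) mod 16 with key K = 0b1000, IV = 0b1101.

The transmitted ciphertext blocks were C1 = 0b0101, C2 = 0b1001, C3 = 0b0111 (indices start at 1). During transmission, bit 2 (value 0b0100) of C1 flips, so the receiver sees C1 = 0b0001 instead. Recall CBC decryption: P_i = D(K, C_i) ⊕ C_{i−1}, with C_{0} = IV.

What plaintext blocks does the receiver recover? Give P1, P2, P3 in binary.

P1 = 0b0100, P2 = 0b0000, P3 = 0b0110

Only C1 changed, to 0b0001. In CBC, a change in C_i garbles P_i and flips the same bit in P_{i+1}. Decrypting the received ciphertext:
P1: D(K, 0b0001) = 0b1001; 0b1001 ⊕ 0b1101 = 0b0100.
P2: D(K, 0b1001) = 0b0001; 0b0001 ⊕ 0b0001 = 0b0000.
P3: D(K, 0b0111) = 0b1111; 0b1111 ⊕ 0b1001 = 0b0110.
Blocks that differ from the original plaintext: P1, P2.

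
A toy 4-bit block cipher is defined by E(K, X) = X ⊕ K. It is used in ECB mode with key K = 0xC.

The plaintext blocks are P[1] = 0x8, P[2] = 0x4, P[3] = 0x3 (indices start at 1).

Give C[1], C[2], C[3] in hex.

ECB encryption: C_i = E(K, P_i).
C[1]: E(K, 0x8) = 0x4.
C[2]: E(K, 0x4) = 0x8.
C[3]: E(K, 0x3) = 0xF.

C[1] = 0x4, C[2] = 0x8, C[3] = 0xF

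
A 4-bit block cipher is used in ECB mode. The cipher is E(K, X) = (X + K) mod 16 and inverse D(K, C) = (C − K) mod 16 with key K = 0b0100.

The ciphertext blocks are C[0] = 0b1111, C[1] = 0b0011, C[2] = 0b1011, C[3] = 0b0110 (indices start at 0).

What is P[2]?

P[2] = 0b0111

ECB decryption: P_i = D(K, C_i).
P[2]: D(K, 0b1011) = 0b0111.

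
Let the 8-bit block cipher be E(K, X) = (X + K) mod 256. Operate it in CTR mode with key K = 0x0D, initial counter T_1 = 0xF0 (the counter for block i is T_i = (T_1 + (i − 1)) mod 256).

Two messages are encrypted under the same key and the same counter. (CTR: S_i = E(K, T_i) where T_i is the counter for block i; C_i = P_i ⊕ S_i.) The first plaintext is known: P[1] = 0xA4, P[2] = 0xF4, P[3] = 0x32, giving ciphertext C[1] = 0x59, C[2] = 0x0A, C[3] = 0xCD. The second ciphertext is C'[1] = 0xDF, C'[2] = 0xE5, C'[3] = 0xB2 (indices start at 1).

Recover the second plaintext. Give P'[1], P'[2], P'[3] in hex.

In CTR with a reused counter, both messages share the same keystream S_i, so C_i ⊕ C'_i = P_i ⊕ P'_i and thus P'_i = P_i ⊕ C_i ⊕ C'_i.
P'[1]: 0xA4 ⊕ 0x59 ⊕ 0xDF = 0x22.
P'[2]: 0xF4 ⊕ 0x0A ⊕ 0xE5 = 0x1B.
P'[3]: 0x32 ⊕ 0xCD ⊕ 0xB2 = 0x4D.

P'[1] = 0x22, P'[2] = 0x1B, P'[3] = 0x4D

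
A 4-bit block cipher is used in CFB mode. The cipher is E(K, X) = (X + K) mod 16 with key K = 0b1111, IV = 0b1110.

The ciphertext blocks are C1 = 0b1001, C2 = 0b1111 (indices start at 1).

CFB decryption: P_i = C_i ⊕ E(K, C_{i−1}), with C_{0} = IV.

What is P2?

P2 = 0b0111

P2: E(K, 0b1001) = 0b1000; 0b1111 ⊕ 0b1000 = 0b0111.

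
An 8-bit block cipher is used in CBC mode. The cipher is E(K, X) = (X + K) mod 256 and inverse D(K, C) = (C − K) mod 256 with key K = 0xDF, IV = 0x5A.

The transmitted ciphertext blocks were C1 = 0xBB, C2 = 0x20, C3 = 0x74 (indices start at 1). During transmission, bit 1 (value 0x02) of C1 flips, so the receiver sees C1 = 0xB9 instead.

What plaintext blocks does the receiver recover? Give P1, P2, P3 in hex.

P1 = 0x80, P2 = 0xF8, P3 = 0xB5

CBC decryption: P_i = D(K, C_i) ⊕ C_{i−1}, with C_{0} = IV.
Only C1 changed, to 0xB9. In CBC, a change in C_i garbles P_i and flips the same bit in P_{i+1}. Decrypting the received ciphertext:
P1: D(K, 0xB9) = 0xDA; 0xDA ⊕ 0x5A = 0x80.
P2: D(K, 0x20) = 0x41; 0x41 ⊕ 0xB9 = 0xF8.
P3: D(K, 0x74) = 0x95; 0x95 ⊕ 0x20 = 0xB5.
Blocks that differ from the original plaintext: P1, P2.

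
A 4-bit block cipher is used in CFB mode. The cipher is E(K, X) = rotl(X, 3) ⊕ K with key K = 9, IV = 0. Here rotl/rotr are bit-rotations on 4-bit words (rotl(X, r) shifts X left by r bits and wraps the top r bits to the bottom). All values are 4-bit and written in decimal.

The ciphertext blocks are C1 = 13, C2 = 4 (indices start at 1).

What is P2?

P2 = 3

CFB decryption: P_i = C_i ⊕ E(K, C_{i−1}), with C_{0} = IV.
P2: E(K, 13) = 7; 4 ⊕ 7 = 3.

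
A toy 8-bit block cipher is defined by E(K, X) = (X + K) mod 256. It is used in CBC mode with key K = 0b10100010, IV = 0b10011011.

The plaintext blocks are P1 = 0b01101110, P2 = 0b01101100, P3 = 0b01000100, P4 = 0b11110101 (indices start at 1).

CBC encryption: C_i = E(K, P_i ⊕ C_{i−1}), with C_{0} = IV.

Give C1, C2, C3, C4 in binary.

C1 = 0b10010111, C2 = 0b10011101, C3 = 0b01111011, C4 = 0b00110000

C1: P1 ⊕ 0b10011011 = 0b11110101; E(K, 0b11110101) = 0b10010111.
C2: P2 ⊕ 0b10010111 = 0b11111011; E(K, 0b11111011) = 0b10011101.
C3: P3 ⊕ 0b10011101 = 0b11011001; E(K, 0b11011001) = 0b01111011.
C4: P4 ⊕ 0b01111011 = 0b10001110; E(K, 0b10001110) = 0b00110000.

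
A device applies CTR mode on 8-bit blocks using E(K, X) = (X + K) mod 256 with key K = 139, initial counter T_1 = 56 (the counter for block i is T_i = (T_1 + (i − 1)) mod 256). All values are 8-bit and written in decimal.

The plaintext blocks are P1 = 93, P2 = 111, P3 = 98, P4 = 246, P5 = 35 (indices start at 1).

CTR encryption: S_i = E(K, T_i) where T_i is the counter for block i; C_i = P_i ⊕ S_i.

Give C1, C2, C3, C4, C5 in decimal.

C1 = 158, C2 = 171, C3 = 167, C4 = 48, C5 = 228

C1: T = 56, S = E(K, T) = 195; 93 ⊕ 195 = 158.
C2: T = 57, S = E(K, T) = 196; 111 ⊕ 196 = 171.
C3: T = 58, S = E(K, T) = 197; 98 ⊕ 197 = 167.
C4: T = 59, S = E(K, T) = 198; 246 ⊕ 198 = 48.
C5: T = 60, S = E(K, T) = 199; 35 ⊕ 199 = 228.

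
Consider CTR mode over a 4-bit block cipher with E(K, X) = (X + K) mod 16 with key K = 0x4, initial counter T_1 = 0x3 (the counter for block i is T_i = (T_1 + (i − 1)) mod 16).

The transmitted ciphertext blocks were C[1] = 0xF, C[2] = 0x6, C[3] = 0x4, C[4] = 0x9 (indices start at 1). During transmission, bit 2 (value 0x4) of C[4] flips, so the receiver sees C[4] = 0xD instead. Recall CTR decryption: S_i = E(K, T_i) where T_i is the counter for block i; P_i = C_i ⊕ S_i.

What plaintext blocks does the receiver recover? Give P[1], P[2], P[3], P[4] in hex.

Only C[4] changed, to 0xD. In CTR, a change in C_i flips the same bit in P_i only; the keystream is unaffected. Decrypting the received ciphertext:
P[1]: T = 0x3, S = E(K, T) = 0x7; 0xF ⊕ 0x7 = 0x8.
P[2]: T = 0x4, S = E(K, T) = 0x8; 0x6 ⊕ 0x8 = 0xE.
P[3]: T = 0x5, S = E(K, T) = 0x9; 0x4 ⊕ 0x9 = 0xD.
P[4]: T = 0x6, S = E(K, T) = 0xA; 0xD ⊕ 0xA = 0x7.
Blocks that differ from the original plaintext: P[4].

P[1] = 0x8, P[2] = 0xE, P[3] = 0xD, P[4] = 0x7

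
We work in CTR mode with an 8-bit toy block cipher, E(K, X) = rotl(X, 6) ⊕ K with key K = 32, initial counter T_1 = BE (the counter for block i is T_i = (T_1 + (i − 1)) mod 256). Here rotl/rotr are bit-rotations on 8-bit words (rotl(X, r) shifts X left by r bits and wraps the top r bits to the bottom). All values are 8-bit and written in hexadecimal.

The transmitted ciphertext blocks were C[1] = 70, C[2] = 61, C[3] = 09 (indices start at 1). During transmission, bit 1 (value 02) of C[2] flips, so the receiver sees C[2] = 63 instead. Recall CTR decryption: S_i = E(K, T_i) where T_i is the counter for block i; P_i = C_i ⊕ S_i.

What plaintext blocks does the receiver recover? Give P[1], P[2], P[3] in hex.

P[1] = ED, P[2] = BE, P[3] = 0B

Only C[2] changed, to 63. In CTR, a change in C_i flips the same bit in P_i only; the keystream is unaffected. Decrypting the received ciphertext:
P[1]: T = BE, S = E(K, T) = 9D; 70 ⊕ 9D = ED.
P[2]: T = BF, S = E(K, T) = DD; 63 ⊕ DD = BE.
P[3]: T = C0, S = E(K, T) = 02; 09 ⊕ 02 = 0B.
Blocks that differ from the original plaintext: P[2].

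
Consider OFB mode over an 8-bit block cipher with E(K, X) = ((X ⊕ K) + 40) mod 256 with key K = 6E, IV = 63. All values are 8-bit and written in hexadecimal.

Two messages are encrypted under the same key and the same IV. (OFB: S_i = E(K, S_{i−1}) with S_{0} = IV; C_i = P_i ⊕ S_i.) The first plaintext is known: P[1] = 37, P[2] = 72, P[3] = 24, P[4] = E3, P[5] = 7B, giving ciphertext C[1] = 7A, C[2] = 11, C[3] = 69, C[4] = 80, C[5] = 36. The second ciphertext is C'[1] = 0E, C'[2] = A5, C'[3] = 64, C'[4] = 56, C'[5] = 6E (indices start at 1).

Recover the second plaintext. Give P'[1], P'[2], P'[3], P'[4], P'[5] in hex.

In OFB with a reused IV, both messages share the same keystream S_i, so C_i ⊕ C'_i = P_i ⊕ P'_i and thus P'_i = P_i ⊕ C_i ⊕ C'_i.
P'[1]: 37 ⊕ 7A ⊕ 0E = 43.
P'[2]: 72 ⊕ 11 ⊕ A5 = C6.
P'[3]: 24 ⊕ 69 ⊕ 64 = 29.
P'[4]: E3 ⊕ 80 ⊕ 56 = 35.
P'[5]: 7B ⊕ 36 ⊕ 6E = 23.

P'[1] = 43, P'[2] = C6, P'[3] = 29, P'[4] = 35, P'[5] = 23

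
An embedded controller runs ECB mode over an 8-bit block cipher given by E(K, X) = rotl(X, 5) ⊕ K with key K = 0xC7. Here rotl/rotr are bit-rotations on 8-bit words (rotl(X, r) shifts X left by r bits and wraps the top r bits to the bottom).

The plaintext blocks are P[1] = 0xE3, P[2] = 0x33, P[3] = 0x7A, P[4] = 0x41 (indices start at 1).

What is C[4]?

ECB encryption: C_i = E(K, P_i).
C[4]: E(K, 0x41) = 0xEF.

C[4] = 0xEF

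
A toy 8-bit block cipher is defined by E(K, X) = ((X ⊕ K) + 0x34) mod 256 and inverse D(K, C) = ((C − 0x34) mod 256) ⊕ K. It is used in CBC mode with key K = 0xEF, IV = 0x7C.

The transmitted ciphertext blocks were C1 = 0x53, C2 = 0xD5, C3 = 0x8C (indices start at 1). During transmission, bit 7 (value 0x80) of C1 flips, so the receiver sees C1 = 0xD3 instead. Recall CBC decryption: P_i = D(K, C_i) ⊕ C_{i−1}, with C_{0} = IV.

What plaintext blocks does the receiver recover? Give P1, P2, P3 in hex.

P1 = 0x0C, P2 = 0x9D, P3 = 0x62

Only C1 changed, to 0xD3. In CBC, a change in C_i garbles P_i and flips the same bit in P_{i+1}. Decrypting the received ciphertext:
P1: D(K, 0xD3) = 0x70; 0x70 ⊕ 0x7C = 0x0C.
P2: D(K, 0xD5) = 0x4E; 0x4E ⊕ 0xD3 = 0x9D.
P3: D(K, 0x8C) = 0xB7; 0xB7 ⊕ 0xD5 = 0x62.
Blocks that differ from the original plaintext: P1, P2.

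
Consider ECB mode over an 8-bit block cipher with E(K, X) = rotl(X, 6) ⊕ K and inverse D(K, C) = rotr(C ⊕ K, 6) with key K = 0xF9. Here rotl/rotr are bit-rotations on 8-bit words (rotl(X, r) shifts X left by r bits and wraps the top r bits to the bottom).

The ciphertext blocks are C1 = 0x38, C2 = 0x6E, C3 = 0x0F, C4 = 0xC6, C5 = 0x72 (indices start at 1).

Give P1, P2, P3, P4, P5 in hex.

ECB decryption: P_i = D(K, C_i).
P1: D(K, 0x38) = 0x07.
P2: D(K, 0x6E) = 0x5E.
P3: D(K, 0x0F) = 0xDB.
P4: D(K, 0xC6) = 0xFC.
P5: D(K, 0x72) = 0x2E.

P1 = 0x07, P2 = 0x5E, P3 = 0xDB, P4 = 0xFC, P5 = 0x2E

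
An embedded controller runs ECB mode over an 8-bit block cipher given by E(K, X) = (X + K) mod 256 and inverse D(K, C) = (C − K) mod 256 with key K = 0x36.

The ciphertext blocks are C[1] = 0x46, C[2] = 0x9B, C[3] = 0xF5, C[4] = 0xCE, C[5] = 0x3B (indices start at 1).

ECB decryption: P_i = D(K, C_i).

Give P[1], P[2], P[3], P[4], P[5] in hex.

P[1]: D(K, 0x46) = 0x10.
P[2]: D(K, 0x9B) = 0x65.
P[3]: D(K, 0xF5) = 0xBF.
P[4]: D(K, 0xCE) = 0x98.
P[5]: D(K, 0x3B) = 0x05.

P[1] = 0x10, P[2] = 0x65, P[3] = 0xBF, P[4] = 0x98, P[5] = 0x05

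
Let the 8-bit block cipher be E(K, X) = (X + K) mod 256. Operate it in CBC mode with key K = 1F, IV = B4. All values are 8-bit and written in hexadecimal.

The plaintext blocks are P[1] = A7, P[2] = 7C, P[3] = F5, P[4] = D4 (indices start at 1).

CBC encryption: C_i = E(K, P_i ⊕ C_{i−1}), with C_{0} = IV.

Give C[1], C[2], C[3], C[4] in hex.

C[1] = 32, C[2] = 6D, C[3] = B7, C[4] = 82

C[1]: P[1] ⊕ B4 = 13; E(K, 13) = 32.
C[2]: P[2] ⊕ 32 = 4E; E(K, 4E) = 6D.
C[3]: P[3] ⊕ 6D = 98; E(K, 98) = B7.
C[4]: P[4] ⊕ B7 = 63; E(K, 63) = 82.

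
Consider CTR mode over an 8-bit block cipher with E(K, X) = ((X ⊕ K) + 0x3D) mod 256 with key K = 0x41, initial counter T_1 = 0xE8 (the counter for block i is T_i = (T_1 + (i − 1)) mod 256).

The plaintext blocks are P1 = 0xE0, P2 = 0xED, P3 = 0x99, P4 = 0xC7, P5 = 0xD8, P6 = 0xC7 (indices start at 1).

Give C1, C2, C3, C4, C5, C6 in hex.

C1 = 0x06, C2 = 0x08, C3 = 0x71, C4 = 0x20, C5 = 0x32, C6 = 0x2E

CTR encryption: S_i = E(K, T_i) where T_i is the counter for block i; C_i = P_i ⊕ S_i.
C1: T = 0xE8, S = E(K, T) = 0xE6; 0xE0 ⊕ 0xE6 = 0x06.
C2: T = 0xE9, S = E(K, T) = 0xE5; 0xED ⊕ 0xE5 = 0x08.
C3: T = 0xEA, S = E(K, T) = 0xE8; 0x99 ⊕ 0xE8 = 0x71.
C4: T = 0xEB, S = E(K, T) = 0xE7; 0xC7 ⊕ 0xE7 = 0x20.
C5: T = 0xEC, S = E(K, T) = 0xEA; 0xD8 ⊕ 0xEA = 0x32.
C6: T = 0xED, S = E(K, T) = 0xE9; 0xC7 ⊕ 0xE9 = 0x2E.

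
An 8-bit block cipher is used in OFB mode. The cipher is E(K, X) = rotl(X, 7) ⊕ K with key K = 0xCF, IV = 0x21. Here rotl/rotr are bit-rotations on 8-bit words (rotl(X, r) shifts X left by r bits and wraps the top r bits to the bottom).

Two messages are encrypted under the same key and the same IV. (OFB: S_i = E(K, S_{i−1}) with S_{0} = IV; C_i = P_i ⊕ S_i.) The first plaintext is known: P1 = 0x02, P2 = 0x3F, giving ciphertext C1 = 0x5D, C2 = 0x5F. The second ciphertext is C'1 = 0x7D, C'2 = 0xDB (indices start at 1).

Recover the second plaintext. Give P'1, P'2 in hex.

In OFB with a reused IV, both messages share the same keystream S_i, so C_i ⊕ C'_i = P_i ⊕ P'_i and thus P'_i = P_i ⊕ C_i ⊕ C'_i.
P'1: 0x02 ⊕ 0x5D ⊕ 0x7D = 0x22.
P'2: 0x3F ⊕ 0x5F ⊕ 0xDB = 0xBB.

P'1 = 0x22, P'2 = 0xBB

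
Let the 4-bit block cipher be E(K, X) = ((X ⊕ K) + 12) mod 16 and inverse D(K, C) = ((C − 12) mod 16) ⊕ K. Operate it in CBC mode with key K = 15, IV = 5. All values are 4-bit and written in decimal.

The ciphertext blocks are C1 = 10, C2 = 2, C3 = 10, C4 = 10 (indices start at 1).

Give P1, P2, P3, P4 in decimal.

P1 = 4, P2 = 3, P3 = 3, P4 = 11

CBC decryption: P_i = D(K, C_i) ⊕ C_{i−1}, with C_{0} = IV.
P1: D(K, 10) = 1; 1 ⊕ 5 = 4.
P2: D(K, 2) = 9; 9 ⊕ 10 = 3.
P3: D(K, 10) = 1; 1 ⊕ 2 = 3.
P4: D(K, 10) = 1; 1 ⊕ 10 = 11.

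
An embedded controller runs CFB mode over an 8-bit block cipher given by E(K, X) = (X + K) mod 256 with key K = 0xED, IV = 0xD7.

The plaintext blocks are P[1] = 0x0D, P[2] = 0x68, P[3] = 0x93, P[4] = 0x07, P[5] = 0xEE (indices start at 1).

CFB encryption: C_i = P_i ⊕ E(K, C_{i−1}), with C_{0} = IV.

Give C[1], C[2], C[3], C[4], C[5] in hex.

C[1] = 0xC9, C[2] = 0xDE, C[3] = 0x58, C[4] = 0x42, C[5] = 0xC1

C[1]: E(K, 0xD7) = 0xC4; 0x0D ⊕ 0xC4 = 0xC9.
C[2]: E(K, 0xC9) = 0xB6; 0x68 ⊕ 0xB6 = 0xDE.
C[3]: E(K, 0xDE) = 0xCB; 0x93 ⊕ 0xCB = 0x58.
C[4]: E(K, 0x58) = 0x45; 0x07 ⊕ 0x45 = 0x42.
C[5]: E(K, 0x42) = 0x2F; 0xEE ⊕ 0x2F = 0xC1.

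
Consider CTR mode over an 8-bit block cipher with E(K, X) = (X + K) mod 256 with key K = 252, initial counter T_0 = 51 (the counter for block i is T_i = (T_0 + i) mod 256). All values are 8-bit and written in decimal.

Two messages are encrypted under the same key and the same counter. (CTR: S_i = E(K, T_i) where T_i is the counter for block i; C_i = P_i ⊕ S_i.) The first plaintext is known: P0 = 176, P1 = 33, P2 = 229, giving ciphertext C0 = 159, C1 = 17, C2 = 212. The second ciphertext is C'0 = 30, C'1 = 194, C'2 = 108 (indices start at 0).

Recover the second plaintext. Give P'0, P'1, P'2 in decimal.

P'0 = 49, P'1 = 242, P'2 = 93

In CTR with a reused counter, both messages share the same keystream S_i, so C_i ⊕ C'_i = P_i ⊕ P'_i and thus P'_i = P_i ⊕ C_i ⊕ C'_i.
P'0: 176 ⊕ 159 ⊕ 30 = 49.
P'1: 33 ⊕ 17 ⊕ 194 = 242.
P'2: 229 ⊕ 212 ⊕ 108 = 93.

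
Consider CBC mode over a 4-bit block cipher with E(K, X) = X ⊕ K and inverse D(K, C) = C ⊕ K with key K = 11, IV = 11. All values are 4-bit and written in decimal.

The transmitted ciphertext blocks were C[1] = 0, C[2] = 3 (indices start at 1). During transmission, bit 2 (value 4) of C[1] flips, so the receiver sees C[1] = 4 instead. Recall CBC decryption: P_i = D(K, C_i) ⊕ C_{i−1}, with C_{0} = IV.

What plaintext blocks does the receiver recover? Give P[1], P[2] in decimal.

P[1] = 4, P[2] = 12

Only C[1] changed, to 4. In CBC, a change in C_i garbles P_i and flips the same bit in P_{i+1}. Decrypting the received ciphertext:
P[1]: D(K, 4) = 15; 15 ⊕ 11 = 4.
P[2]: D(K, 3) = 8; 8 ⊕ 4 = 12.
Blocks that differ from the original plaintext: P[1], P[2].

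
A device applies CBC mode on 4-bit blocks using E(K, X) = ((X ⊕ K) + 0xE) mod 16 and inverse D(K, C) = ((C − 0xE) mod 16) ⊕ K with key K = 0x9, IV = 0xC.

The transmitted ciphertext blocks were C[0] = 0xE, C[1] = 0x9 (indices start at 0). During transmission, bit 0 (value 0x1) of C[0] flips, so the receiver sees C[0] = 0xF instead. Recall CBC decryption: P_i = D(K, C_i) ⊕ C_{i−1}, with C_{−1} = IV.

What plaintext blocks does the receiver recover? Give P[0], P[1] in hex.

P[0] = 0x4, P[1] = 0xD

Only C[0] changed, to 0xF. In CBC, a change in C_i garbles P_i and flips the same bit in P_{i+1}. Decrypting the received ciphertext:
P[0]: D(K, 0xF) = 0x8; 0x8 ⊕ 0xC = 0x4.
P[1]: D(K, 0x9) = 0x2; 0x2 ⊕ 0xF = 0xD.
Blocks that differ from the original plaintext: P[0], P[1].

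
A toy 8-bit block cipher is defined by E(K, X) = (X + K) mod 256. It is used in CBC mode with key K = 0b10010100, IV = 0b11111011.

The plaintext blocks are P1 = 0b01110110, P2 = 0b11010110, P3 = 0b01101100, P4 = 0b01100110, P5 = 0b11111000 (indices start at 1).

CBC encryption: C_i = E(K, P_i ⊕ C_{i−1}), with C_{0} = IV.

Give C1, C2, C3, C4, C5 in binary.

C1: P1 ⊕ 0b11111011 = 0b10001101; E(K, 0b10001101) = 0b00100001.
C2: P2 ⊕ 0b00100001 = 0b11110111; E(K, 0b11110111) = 0b10001011.
C3: P3 ⊕ 0b10001011 = 0b11100111; E(K, 0b11100111) = 0b01111011.
C4: P4 ⊕ 0b01111011 = 0b00011101; E(K, 0b00011101) = 0b10110001.
C5: P5 ⊕ 0b10110001 = 0b01001001; E(K, 0b01001001) = 0b11011101.

C1 = 0b00100001, C2 = 0b10001011, C3 = 0b01111011, C4 = 0b10110001, C5 = 0b11011101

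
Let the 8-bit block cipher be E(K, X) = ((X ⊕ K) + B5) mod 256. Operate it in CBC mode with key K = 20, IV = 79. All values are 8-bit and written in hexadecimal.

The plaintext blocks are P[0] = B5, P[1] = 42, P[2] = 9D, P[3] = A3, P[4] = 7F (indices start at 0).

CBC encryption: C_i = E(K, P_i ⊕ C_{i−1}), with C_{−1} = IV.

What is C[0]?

C[0]: P[0] ⊕ 79 = CC; E(K, CC) = A1.

C[0] = A1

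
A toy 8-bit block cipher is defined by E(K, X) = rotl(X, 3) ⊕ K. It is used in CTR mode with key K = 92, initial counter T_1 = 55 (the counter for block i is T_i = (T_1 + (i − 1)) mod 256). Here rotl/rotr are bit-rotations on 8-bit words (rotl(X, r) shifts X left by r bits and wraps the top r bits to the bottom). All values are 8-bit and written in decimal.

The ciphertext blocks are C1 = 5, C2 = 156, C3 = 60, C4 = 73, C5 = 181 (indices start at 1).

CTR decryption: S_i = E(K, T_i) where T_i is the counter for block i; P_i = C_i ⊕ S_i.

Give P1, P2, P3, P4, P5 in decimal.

P1 = 224, P2 = 1, P3 = 169, P4 = 196, P5 = 48

P1: T = 55, S = E(K, T) = 229; 5 ⊕ 229 = 224.
P2: T = 56, S = E(K, T) = 157; 156 ⊕ 157 = 1.
P3: T = 57, S = E(K, T) = 149; 60 ⊕ 149 = 169.
P4: T = 58, S = E(K, T) = 141; 73 ⊕ 141 = 196.
P5: T = 59, S = E(K, T) = 133; 181 ⊕ 133 = 48.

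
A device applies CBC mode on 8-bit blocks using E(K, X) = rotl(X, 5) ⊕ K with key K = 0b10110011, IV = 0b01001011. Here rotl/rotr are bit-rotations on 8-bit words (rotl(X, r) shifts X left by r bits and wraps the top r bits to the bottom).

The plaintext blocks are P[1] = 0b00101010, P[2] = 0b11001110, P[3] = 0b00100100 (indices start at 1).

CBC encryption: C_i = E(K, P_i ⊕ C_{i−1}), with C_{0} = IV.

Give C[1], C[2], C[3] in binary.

C[1] = 0b10011111, C[2] = 0b10011001, C[3] = 0b00000100

C[1]: P[1] ⊕ 0b01001011 = 0b01100001; E(K, 0b01100001) = 0b10011111.
C[2]: P[2] ⊕ 0b10011111 = 0b01010001; E(K, 0b01010001) = 0b10011001.
C[3]: P[3] ⊕ 0b10011001 = 0b10111101; E(K, 0b10111101) = 0b00000100.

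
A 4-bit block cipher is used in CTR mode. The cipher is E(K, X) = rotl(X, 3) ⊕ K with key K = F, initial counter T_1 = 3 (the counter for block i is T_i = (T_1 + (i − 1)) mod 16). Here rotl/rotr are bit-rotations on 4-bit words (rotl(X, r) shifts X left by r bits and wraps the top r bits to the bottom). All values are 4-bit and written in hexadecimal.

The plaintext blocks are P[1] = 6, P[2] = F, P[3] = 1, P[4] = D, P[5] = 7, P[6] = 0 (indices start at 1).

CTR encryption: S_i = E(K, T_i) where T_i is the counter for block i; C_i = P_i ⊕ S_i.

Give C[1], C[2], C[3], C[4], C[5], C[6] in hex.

C[1]: T = 3, S = E(K, T) = 6; 6 ⊕ 6 = 0.
C[2]: T = 4, S = E(K, T) = D; F ⊕ D = 2.
C[3]: T = 5, S = E(K, T) = 5; 1 ⊕ 5 = 4.
C[4]: T = 6, S = E(K, T) = C; D ⊕ C = 1.
C[5]: T = 7, S = E(K, T) = 4; 7 ⊕ 4 = 3.
C[6]: T = 8, S = E(K, T) = B; 0 ⊕ B = B.

C[1] = 0, C[2] = 2, C[3] = 4, C[4] = 1, C[5] = 3, C[6] = B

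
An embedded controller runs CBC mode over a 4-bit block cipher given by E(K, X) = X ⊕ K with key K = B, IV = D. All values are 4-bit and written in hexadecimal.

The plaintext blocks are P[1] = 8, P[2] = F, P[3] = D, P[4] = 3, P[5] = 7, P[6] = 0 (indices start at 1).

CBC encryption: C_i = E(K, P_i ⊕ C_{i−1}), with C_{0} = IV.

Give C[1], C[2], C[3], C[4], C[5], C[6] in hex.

C[1]: P[1] ⊕ D = 5; E(K, 5) = E.
C[2]: P[2] ⊕ E = 1; E(K, 1) = A.
C[3]: P[3] ⊕ A = 7; E(K, 7) = C.
C[4]: P[4] ⊕ C = F; E(K, F) = 4.
C[5]: P[5] ⊕ 4 = 3; E(K, 3) = 8.
C[6]: P[6] ⊕ 8 = 8; E(K, 8) = 3.

C[1] = E, C[2] = A, C[3] = C, C[4] = 4, C[5] = 8, C[6] = 3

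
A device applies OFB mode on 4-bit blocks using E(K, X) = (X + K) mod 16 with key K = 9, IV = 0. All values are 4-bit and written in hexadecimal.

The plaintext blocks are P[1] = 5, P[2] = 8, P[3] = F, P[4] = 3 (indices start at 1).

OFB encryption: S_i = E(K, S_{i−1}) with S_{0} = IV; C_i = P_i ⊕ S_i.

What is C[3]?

C[3] = 4

C[1]: S = E(K, 0) = 9; 5 ⊕ 9 = C.
C[2]: S = E(K, 9) = 2; 8 ⊕ 2 = A.
C[3]: S = E(K, 2) = B; F ⊕ B = 4.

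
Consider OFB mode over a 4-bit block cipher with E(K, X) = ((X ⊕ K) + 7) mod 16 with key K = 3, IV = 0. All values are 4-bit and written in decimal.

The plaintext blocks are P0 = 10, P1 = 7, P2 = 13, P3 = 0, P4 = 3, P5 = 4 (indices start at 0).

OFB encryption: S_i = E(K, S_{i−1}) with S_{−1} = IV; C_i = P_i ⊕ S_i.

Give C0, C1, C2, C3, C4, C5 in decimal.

C0 = 0, C1 = 7, C2 = 7, C3 = 0, C4 = 9, C5 = 4

C0: S = E(K, 0) = 10; 10 ⊕ 10 = 0.
C1: S = E(K, 10) = 0; 7 ⊕ 0 = 7.
C2: S = E(K, 0) = 10; 13 ⊕ 10 = 7.
C3: S = E(K, 10) = 0; 0 ⊕ 0 = 0.
C4: S = E(K, 0) = 10; 3 ⊕ 10 = 9.
C5: S = E(K, 10) = 0; 4 ⊕ 0 = 4.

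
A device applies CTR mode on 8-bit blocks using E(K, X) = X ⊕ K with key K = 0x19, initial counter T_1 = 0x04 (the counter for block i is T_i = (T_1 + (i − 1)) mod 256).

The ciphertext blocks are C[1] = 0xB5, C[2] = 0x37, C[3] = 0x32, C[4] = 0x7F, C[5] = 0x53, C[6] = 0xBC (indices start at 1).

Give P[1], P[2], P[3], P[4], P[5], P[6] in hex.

P[1] = 0xA8, P[2] = 0x2B, P[3] = 0x2D, P[4] = 0x61, P[5] = 0x42, P[6] = 0xAC

CTR decryption: S_i = E(K, T_i) where T_i is the counter for block i; P_i = C_i ⊕ S_i.
P[1]: T = 0x04, S = E(K, T) = 0x1D; 0xB5 ⊕ 0x1D = 0xA8.
P[2]: T = 0x05, S = E(K, T) = 0x1C; 0x37 ⊕ 0x1C = 0x2B.
P[3]: T = 0x06, S = E(K, T) = 0x1F; 0x32 ⊕ 0x1F = 0x2D.
P[4]: T = 0x07, S = E(K, T) = 0x1E; 0x7F ⊕ 0x1E = 0x61.
P[5]: T = 0x08, S = E(K, T) = 0x11; 0x53 ⊕ 0x11 = 0x42.
P[6]: T = 0x09, S = E(K, T) = 0x10; 0xBC ⊕ 0x10 = 0xAC.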